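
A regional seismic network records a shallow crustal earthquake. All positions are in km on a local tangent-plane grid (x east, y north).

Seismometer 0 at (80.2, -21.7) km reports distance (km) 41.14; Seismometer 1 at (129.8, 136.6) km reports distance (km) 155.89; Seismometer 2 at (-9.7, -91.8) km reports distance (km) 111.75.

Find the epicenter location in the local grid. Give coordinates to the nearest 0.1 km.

x ≈ 48.0 km, y ≈ 3.9 km

Circle about each station: (x − 80.2)² + (y + 21.7)² = 41.14²; (x − 129.8)² + (y − 136.6)² = 155.89²; (x + 9.7)² + (y + 91.8)² = 111.75².
Subtracting the Seismometer 0 equation from the Seismometer 1 and Seismometer 2 equations removes the quadratic terms:
99.2 x + 316.6 y = 5995.48
-179.8 x − 140.2 y = -9177.16
Solving the 2×2 system: x ≈ 48.0, y ≈ 3.9 km.
Check against Seismometer 0 (with the unrounded x, y): √((x − 80.2)²+(y + 21.7)²) = 41.13 ≈ 41.14 km. ✓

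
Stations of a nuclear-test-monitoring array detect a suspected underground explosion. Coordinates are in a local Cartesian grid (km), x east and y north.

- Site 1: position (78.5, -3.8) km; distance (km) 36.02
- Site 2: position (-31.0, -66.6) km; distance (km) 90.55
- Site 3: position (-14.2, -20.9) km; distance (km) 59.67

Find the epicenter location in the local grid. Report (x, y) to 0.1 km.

x ≈ 45.4 km, y ≈ -18.0 km

Circle about each station: (x − 78.5)² + (y + 3.8)² = 36.02²; (x + 31.0)² + (y + 66.6)² = 90.55²; (x + 14.2)² + (y + 20.9)² = 59.67².
Subtracting the Site 1 equation from the Site 2 and Site 3 equations removes the quadratic terms:
-219.0 x − 125.6 y = -7681.99
-185.4 x − 34.2 y = -7801.31
Solving the 2×2 system: x ≈ 45.4, y ≈ -18.0 km.
Check against Site 1 (with the unrounded x, y): √((x − 78.5)²+(y + 3.8)²) = 36.02 ≈ 36.02 km. ✓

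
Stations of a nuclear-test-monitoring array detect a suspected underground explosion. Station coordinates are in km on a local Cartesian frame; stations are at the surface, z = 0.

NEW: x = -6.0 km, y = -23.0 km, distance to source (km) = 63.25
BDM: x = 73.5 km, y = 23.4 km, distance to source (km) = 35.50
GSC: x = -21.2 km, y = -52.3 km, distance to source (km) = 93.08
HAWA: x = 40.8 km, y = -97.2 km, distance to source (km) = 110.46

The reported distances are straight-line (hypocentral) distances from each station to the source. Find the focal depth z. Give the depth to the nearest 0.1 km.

16.3 km

Each station gives a sphere (x−x_i)² + (y−y_i)² + z² = d_i² (stations at z=0).
Subtracting the NEW sphere from BDM and GSC: z² cancels, leaving linear equations in x and y:
159.0 x + 92.8 y = 8125.12
-30.4 x − 58.6 y = -2043.59
Solving: x ≈ 44.100, y ≈ 11.996 km (keep extra digits for the depth step; rounded: 44.1, 12.0).
Then from the NEW sphere: z² = 63.25² − (x + 6.0)² − (y + 23.0)² with x = 44.100, y = 11.996, so z ≈ 16.304 ≈ 16.3 km.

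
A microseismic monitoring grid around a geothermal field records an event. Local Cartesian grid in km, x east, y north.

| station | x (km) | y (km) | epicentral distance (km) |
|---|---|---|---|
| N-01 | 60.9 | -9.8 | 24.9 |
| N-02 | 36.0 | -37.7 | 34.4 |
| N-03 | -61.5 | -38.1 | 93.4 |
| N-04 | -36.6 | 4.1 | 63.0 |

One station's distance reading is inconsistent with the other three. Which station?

N-01

Solve using three stations at a time. Using N-02, N-03, N-04 (subtract circle equations pairwise → linear system) gives (x, y) ≈ (25.8, -4.8).
Distances from that point to each station vs reported:
  N-01: calculated 35.5 vs reported 24.9 → residual 10.6 km
  N-02: calculated 34.4 vs reported 34.4 → residual 0.0 km
  N-03: calculated 93.4 vs reported 93.4 → residual 0.0 km
  N-04: calculated 63.0 vs reported 63.0 → residual 0.0 km
N-02, N-03, N-04 are mutually consistent (residuals ≈ 0); N-01 is off by 10.6 km.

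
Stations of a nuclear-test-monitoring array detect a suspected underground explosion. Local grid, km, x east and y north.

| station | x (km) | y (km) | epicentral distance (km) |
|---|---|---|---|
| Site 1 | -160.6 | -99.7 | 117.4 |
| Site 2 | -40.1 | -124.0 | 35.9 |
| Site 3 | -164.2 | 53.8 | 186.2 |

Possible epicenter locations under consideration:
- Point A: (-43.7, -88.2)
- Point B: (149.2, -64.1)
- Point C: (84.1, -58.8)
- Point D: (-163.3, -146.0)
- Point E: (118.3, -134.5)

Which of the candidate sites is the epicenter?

For each candidate, compare |candidate − station| to the reported distance:
Point A: residuals Site 1 0.1, Site 2 0.1, Site 3 0.0 → max 0.1 km
Point B: residuals Site 1 194.4, Site 2 162.7, Site 3 148.6 → max 194.4 km
Point C: residuals Site 1 130.7, Site 2 104.4, Site 3 86.4 → max 130.7 km
Point D: residuals Site 1 71.0, Site 2 89.2, Site 3 13.6 → max 89.2 km
Point E: residuals Site 1 163.7, Site 2 122.8, Site 3 153.3 → max 163.7 km
Only Point A has all residuals ≈ 0.

Point A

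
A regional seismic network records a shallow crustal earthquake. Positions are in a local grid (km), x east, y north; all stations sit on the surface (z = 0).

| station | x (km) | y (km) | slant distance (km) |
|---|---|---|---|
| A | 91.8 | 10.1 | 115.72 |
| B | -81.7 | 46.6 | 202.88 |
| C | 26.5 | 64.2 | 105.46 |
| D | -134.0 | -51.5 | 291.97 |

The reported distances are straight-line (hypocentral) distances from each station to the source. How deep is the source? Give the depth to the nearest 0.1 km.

z ≈ 57.1 km

Each station gives a sphere (x−x_i)² + (y−y_i)² + z² = d_i² (stations at z=0).
Subtracting the A sphere from B and C: z² cancels, leaving linear equations in x and y:
-347.0 x + 73.0 y = -27451.98
-130.6 x + 108.2 y = -1436.05
Solving: x ≈ 102.296, y ≈ 110.201 km (keep extra digits for the depth step; rounded: 102.3, 110.2).
Then from the A sphere: z² = 115.72² − (x − 91.8)² − (y − 10.1)² with x = 102.296, y = 110.201, so z ≈ 57.103 ≈ 57.1 km.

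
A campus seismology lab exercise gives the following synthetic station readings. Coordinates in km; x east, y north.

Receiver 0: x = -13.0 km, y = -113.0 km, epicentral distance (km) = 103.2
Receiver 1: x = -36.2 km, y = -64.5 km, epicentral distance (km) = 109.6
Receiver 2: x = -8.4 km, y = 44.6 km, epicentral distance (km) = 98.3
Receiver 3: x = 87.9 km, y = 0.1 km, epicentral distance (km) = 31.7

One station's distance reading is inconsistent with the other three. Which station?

Receiver 0

Solve using three stations at a time. Using Receiver 1, Receiver 2, Receiver 3 (subtract circle equations pairwise → linear system) gives (x, y) ≈ (64.5, -21.3).
Distances from that point to each station vs reported:
  Receiver 0: calculated 120.1 vs reported 103.2 → residual 16.9 km
  Receiver 1: calculated 109.6 vs reported 109.6 → residual 0.0 km
  Receiver 2: calculated 98.3 vs reported 98.3 → residual 0.0 km
  Receiver 3: calculated 31.7 vs reported 31.7 → residual 0.0 km
Receiver 1, Receiver 2, Receiver 3 are mutually consistent (residuals ≈ 0); Receiver 0 is off by 16.9 km.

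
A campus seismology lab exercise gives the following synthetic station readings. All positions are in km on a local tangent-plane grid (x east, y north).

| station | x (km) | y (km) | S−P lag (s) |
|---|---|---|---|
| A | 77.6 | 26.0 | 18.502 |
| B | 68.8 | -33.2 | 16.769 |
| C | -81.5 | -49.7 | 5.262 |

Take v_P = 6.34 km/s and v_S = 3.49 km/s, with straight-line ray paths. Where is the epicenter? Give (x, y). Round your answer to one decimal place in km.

Distance from S−P lag: d = Δt · v_P v_S / (v_P − v_S) = Δt · (6.34·3.49)/(6.34−3.49) ≈ 7.7637·Δt.
So d_A = 143.64, d_B = 130.19, d_C = 40.85 km.
Circle about each station: (x − 77.6)² + (y − 26.0)² = 143.64²; (x − 68.8)² + (y + 33.2)² = 130.19²; (x + 81.5)² + (y + 49.7)² = 40.85².
Subtracting the A equation from the B and C equations removes the quadratic terms:
-17.6 x − 118.4 y = 2820.93
-318.2 x − 151.4 y = 21378.31
Solving the 2×2 system: x ≈ -60.1, y ≈ -14.9 km.
Check against A (with the unrounded x, y): √((x − 77.6)²+(y − 26.0)²) = 143.64 ≈ 143.64 km. ✓

(-60.1, -14.9)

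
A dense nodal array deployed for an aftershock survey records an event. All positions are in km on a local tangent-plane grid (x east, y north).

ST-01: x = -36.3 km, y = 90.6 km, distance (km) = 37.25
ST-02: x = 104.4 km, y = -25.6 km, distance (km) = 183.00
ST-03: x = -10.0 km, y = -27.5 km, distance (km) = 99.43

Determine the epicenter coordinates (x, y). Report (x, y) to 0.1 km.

Circle about each station: (x + 36.3)² + (y − 90.6)² = 37.25²; (x − 104.4)² + (y + 25.6)² = 183.00²; (x + 10.0)² + (y + 27.5)² = 99.43².
Subtracting the ST-01 equation from the ST-02 and ST-03 equations removes the quadratic terms:
281.4 x − 232.4 y = -30072.77
52.6 x − 236.2 y = -17168.56
Solving the 2×2 system: x ≈ -57.4, y ≈ 59.9 km.

-57.4 km east, 59.9 km north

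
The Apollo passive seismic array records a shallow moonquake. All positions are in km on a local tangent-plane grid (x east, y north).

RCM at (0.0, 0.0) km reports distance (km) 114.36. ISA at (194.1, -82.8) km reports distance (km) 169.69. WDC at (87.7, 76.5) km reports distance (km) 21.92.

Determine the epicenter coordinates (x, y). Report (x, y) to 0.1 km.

Circle about each station: x² + y² = 114.36²; (x − 194.1)² + (y + 82.8)² = 169.69²; (x − 87.7)² + (y − 76.5)² = 21.92².
Subtracting pairs of circle equations eliminates x²+y² and gives linear equations (the radical axes):
388.2 x − 165.6 y = 28814.16
175.4 x + 153.0 y = 26141.26
Solving the 2×2 system: x ≈ 98.8, y ≈ 57.6 km.

98.8 km east, 57.6 km north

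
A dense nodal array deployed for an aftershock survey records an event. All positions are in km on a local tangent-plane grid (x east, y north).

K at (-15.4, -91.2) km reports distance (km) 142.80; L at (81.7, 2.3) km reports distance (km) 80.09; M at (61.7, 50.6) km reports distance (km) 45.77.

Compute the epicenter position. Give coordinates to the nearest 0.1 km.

(16.0, 48.1)

Circle about each station: (x + 15.4)² + (y + 91.2)² = 142.80²; (x − 81.7)² + (y − 2.3)² = 80.09²; (x − 61.7)² + (y − 50.6)² = 45.77².
Subtracting the K equation from the L and M equations removes the quadratic terms:
194.2 x + 187.0 y = 12103.01
154.2 x + 283.6 y = 16109.60
Solving the 2×2 system: x ≈ 16.0, y ≈ 48.1 km.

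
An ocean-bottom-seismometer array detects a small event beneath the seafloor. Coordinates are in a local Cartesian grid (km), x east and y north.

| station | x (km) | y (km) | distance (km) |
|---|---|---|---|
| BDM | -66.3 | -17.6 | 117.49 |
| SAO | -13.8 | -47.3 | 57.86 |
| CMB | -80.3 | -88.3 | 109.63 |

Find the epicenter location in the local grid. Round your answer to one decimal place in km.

(29.3, -85.9)

Circle about each station: (x + 66.3)² + (y + 17.6)² = 117.49²; (x + 13.8)² + (y + 47.3)² = 57.86²; (x + 80.3)² + (y + 88.3)² = 109.63².
Subtracting pairs of circle equations eliminates x²+y² and gives linear equations (the radical axes):
105.0 x − 59.4 y = 8178.40
-28.0 x − 141.4 y = 11324.69
Solving the 2×2 system: x ≈ 29.3, y ≈ -85.9 km.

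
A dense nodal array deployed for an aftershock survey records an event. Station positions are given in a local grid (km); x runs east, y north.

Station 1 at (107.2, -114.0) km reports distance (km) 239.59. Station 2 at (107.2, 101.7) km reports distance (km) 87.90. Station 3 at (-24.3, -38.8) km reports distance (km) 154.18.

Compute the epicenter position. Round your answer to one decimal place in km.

Circle about each station: (x − 107.2)² + (y + 114.0)² = 239.59²; (x − 107.2)² + (y − 101.7)² = 87.90²; (x + 24.3)² + (y + 38.8)² = 154.18².
Subtracting the Station 1 equation from the Station 2 and Station 3 equations removes the quadratic terms:
0.0 x + 431.4 y = 47023.85
-263.0 x + 150.4 y = 11239.99
Solving the 2×2 system: x ≈ 19.6, y ≈ 109.0 km.

19.6 km east, 109.0 km north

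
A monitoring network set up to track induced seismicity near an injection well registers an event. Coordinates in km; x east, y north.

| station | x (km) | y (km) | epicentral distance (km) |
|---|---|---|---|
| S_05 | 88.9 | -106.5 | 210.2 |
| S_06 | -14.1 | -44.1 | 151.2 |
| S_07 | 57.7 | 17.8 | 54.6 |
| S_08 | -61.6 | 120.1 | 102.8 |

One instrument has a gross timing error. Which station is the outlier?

S_07

Solve using three stations at a time. Using S_05, S_06, S_08 (subtract circle equations pairwise → linear system) gives (x, y) ≈ (38.6, 97.6).
Distances from that point to each station vs reported:
  S_05: calculated 210.2 vs reported 210.2 → residual 0.0 km
  S_06: calculated 151.1 vs reported 151.2 → residual 0.1 km
  S_07: calculated 82.0 vs reported 54.6 → residual 27.4 km
  S_08: calculated 102.7 vs reported 102.8 → residual 0.1 km
S_05, S_06, S_08 are mutually consistent (residuals ≈ 0); S_07 is off by 27.4 km.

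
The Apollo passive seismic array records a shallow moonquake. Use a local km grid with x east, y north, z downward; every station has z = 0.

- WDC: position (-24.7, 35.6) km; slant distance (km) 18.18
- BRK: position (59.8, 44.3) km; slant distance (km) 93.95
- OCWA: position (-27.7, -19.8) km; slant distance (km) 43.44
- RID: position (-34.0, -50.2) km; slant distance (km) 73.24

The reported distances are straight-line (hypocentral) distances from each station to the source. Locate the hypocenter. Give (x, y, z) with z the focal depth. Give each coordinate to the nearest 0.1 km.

(-30.9, 22.2, 10.6)

Each station gives a sphere (x−x_i)² + (y−y_i)² + z² = d_i² (stations at z=0).
Subtracting the WDC sphere from BRK and OCWA: z² cancels, leaving linear equations in x and y:
169.0 x + 17.4 y = -4835.01
-6.0 x − 110.8 y = -2274.64
Solving: x ≈ -30.895, y ≈ 22.202 km (keep extra digits for the depth step; rounded: -30.9, 22.2).
Then from the WDC sphere: z² = 18.18² − (x + 24.7)² − (y − 35.6)² with x = -30.895, y = 22.202, so z ≈ 10.613 ≈ 10.6 km.
Check against RID (with the unrounded solution): distance 73.24 ≈ 73.24 km. ✓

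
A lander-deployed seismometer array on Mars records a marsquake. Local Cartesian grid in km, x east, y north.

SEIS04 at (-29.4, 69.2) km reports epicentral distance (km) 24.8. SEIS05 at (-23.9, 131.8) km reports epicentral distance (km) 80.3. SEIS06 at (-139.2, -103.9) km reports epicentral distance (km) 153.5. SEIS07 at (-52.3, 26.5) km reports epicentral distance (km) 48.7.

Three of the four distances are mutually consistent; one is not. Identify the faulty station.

Solve using three stations at a time. Using SEIS04, SEIS05, SEIS07 (subtract circle equations pairwise → linear system) gives (x, y) ≈ (-11.3, 52.6).
Distances from that point to each station vs reported:
  SEIS04: calculated 24.6 vs reported 24.8 → residual 0.2 km
  SEIS05: calculated 80.2 vs reported 80.3 → residual 0.1 km
  SEIS06: calculated 202.1 vs reported 153.5 → residual 48.6 km
  SEIS07: calculated 48.6 vs reported 48.7 → residual 0.1 km
SEIS04, SEIS05, SEIS07 are mutually consistent (residuals ≈ 0); SEIS06 is off by 48.6 km.

SEIS06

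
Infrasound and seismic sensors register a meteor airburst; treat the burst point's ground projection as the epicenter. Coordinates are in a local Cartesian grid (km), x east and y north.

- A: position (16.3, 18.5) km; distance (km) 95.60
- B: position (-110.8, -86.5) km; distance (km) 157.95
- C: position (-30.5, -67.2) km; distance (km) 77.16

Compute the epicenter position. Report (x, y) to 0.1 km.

x ≈ 46.5 km, y ≈ -72.2 km

Circle about each station: (x − 16.3)² + (y − 18.5)² = 95.60²; (x + 110.8)² + (y + 86.5)² = 157.95²; (x + 30.5)² + (y + 67.2)² = 77.16².
Subtracting the A equation from the B and C equations removes the quadratic terms:
-254.2 x − 210.0 y = 3342.11
-93.6 x − 171.4 y = 8023.84
Solving the 2×2 system: x ≈ 46.5, y ≈ -72.2 km.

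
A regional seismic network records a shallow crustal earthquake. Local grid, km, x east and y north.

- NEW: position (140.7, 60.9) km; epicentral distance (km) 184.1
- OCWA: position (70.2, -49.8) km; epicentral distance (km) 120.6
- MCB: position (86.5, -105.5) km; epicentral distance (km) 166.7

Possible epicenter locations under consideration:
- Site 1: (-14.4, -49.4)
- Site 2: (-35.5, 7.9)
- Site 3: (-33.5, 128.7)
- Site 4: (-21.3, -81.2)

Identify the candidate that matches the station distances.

Site 2

For each candidate, compare |candidate − station| to the reported distance:
Site 1: residuals NEW 6.2, OCWA 36.0, MCB 51.3 → max 51.3 km
Site 2: residuals NEW 0.1, OCWA 0.2, MCB 0.1 → max 0.2 km
Site 3: residuals NEW 2.8, OCWA 85.8, MCB 96.5 → max 96.5 km
Site 4: residuals NEW 31.4, OCWA 23.9, MCB 56.2 → max 56.2 km
Only Site 2 has all residuals ≈ 0.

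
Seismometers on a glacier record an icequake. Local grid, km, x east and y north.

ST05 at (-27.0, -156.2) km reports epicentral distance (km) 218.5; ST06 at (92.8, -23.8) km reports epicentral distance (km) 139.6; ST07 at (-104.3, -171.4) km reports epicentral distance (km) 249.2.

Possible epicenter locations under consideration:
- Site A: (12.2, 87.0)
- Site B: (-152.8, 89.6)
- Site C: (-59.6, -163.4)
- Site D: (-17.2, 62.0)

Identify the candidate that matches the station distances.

Site D

For each candidate, compare |candidate − station| to the reported distance:
Site A: residuals ST05 27.8, ST06 2.6, ST07 34.2 → max 34.2 km
Site B: residuals ST05 57.6, ST06 130.9, ST07 16.3 → max 130.9 km
Site C: residuals ST05 185.1, ST06 67.1, ST07 203.8 → max 203.8 km
Site D: residuals ST05 0.1, ST06 0.1, ST07 0.1 → max 0.1 km
Only Site D has all residuals ≈ 0.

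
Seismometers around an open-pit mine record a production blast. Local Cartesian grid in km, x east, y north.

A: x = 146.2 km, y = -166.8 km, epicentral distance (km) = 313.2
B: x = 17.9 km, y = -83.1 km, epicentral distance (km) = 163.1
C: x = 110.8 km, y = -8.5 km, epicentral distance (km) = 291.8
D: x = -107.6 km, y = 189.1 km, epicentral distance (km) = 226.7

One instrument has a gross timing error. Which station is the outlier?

C

Solve using three stations at a time. Using A, B, D (subtract circle equations pairwise → linear system) gives (x, y) ≈ (-138.3, -35.6).
Distances from that point to each station vs reported:
  A: calculated 313.3 vs reported 313.2 → residual 0.1 km
  B: calculated 163.2 vs reported 163.1 → residual 0.1 km
  C: calculated 250.6 vs reported 291.8 → residual 41.2 km
  D: calculated 226.8 vs reported 226.7 → residual 0.1 km
A, B, D are mutually consistent (residuals ≈ 0); C is off by 41.2 km.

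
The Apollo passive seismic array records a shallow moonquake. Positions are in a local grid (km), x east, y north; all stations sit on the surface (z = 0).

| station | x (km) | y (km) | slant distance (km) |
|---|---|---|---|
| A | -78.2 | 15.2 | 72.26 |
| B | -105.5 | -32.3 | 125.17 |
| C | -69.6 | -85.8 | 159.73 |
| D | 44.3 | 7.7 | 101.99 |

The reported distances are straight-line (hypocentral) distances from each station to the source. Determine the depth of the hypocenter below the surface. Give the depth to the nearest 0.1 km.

z ≈ 21.9 km

Each station gives a sphere (x−x_i)² + (y−y_i)² + z² = d_i² (stations at z=0).
Subtracting the A sphere from B and C: z² cancels, leaving linear equations in x and y:
-54.6 x − 95.0 y = -4618.76
17.2 x − 202.0 y = -14432.65
Solving: x ≈ -34.597, y ≈ 68.503 km (keep extra digits for the depth step; rounded: -34.6, 68.5).
Then from the A sphere: z² = 72.26² − (x + 78.2)² − (y − 15.2)² with x = -34.597, y = 68.503, so z ≈ 21.888 ≈ 21.9 km.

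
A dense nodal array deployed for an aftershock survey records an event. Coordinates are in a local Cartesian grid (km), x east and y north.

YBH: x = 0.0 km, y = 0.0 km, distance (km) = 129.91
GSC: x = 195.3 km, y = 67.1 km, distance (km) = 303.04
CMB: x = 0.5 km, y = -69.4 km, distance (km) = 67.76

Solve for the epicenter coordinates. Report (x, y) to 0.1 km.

Circle about each station: x² + y² = 129.91²; (x − 195.3)² + (y − 67.1)² = 303.04²; (x − 0.5)² + (y + 69.4)² = 67.76².
Subtracting the YBH equation from the GSC and CMB equations removes the quadratic terms:
390.6 x + 134.2 y = -32312.13
1.0 x − 138.8 y = 17101.80
Solving the 2×2 system: x ≈ -40.3, y ≈ -123.5 km.

-40.3 km east, -123.5 km north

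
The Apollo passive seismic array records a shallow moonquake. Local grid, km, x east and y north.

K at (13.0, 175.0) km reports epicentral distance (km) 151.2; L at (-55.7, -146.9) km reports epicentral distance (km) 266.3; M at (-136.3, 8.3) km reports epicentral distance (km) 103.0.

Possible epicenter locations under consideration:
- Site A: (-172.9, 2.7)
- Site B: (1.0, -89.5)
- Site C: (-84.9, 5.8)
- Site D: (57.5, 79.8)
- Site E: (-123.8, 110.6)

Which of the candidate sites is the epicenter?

For each candidate, compare |candidate − station| to the reported distance:
Site A: residuals K 102.3, L 76.3, M 66.0 → max 102.3 km
Site B: residuals K 113.6, L 185.6, M 65.6 → max 185.6 km
Site C: residuals K 44.3, L 110.8, M 51.5 → max 110.8 km
Site D: residuals K 46.1, L 12.9, M 103.6 → max 103.6 km
Site E: residuals K 0.0, L 0.1, M 0.1 → max 0.1 km
Only Site E has all residuals ≈ 0.

Site E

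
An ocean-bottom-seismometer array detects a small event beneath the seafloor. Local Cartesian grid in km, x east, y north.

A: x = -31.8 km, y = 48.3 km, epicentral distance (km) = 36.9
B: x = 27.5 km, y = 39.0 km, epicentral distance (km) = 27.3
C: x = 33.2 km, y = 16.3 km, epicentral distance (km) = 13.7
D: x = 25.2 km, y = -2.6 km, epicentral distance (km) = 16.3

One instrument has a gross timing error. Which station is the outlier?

Solve using three stations at a time. Using B, C, D (subtract circle equations pairwise → linear system) gives (x, y) ≈ (20.1, 12.8).
Distances from that point to each station vs reported:
  A: calculated 62.9 vs reported 36.9 → residual 26.0 km
  B: calculated 27.3 vs reported 27.3 → residual 0.0 km
  C: calculated 13.6 vs reported 13.7 → residual 0.1 km
  D: calculated 16.2 vs reported 16.3 → residual 0.1 km
B, C, D are mutually consistent (residuals ≈ 0); A is off by 26.0 km.

A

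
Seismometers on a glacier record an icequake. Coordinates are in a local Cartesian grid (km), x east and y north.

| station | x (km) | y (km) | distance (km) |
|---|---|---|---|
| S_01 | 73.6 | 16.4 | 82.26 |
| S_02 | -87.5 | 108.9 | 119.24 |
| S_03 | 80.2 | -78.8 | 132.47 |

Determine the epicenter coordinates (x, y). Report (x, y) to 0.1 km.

Circle about each station: (x − 73.6)² + (y − 16.4)² = 82.26²; (x + 87.5)² + (y − 108.9)² = 119.24²; (x − 80.2)² + (y + 78.8)² = 132.47².
Subtracting the S_01 equation from the S_02 and S_03 equations removes the quadratic terms:
-322.2 x + 185.0 y = 6378.07
13.2 x − 190.4 y = -3826.03
Solving the 2×2 system: x ≈ -8.6, y ≈ 19.5 km.

(-8.6, 19.5)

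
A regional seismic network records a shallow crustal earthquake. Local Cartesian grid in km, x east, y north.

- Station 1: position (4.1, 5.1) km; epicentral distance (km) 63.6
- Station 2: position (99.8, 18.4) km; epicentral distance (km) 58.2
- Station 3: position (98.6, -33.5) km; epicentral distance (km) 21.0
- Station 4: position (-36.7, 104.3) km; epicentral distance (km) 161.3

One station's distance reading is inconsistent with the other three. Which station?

Station 3

Solve using three stations at a time. Using Station 1, Station 2, Station 4 (subtract circle equations pairwise → linear system) gives (x, y) ≈ (60.4, -24.5).
Distances from that point to each station vs reported:
  Station 1: calculated 63.6 vs reported 63.6 → residual 0.0 km
  Station 2: calculated 58.2 vs reported 58.2 → residual 0.0 km
  Station 3: calculated 39.2 vs reported 21.0 → residual 18.2 km
  Station 4: calculated 161.3 vs reported 161.3 → residual 0.0 km
Station 1, Station 2, Station 4 are mutually consistent (residuals ≈ 0); Station 3 is off by 18.2 km.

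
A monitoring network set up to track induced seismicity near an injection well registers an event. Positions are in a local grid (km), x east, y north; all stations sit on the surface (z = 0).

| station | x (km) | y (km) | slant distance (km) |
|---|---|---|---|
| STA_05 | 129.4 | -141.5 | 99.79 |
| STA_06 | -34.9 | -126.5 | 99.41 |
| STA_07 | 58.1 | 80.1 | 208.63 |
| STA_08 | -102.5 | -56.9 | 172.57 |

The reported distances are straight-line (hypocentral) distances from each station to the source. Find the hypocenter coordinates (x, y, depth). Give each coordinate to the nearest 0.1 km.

(48.2, -121.1, 54.3)

Each station gives a sphere (x−x_i)² + (y−y_i)² + z² = d_i² (stations at z=0).
Subtracting the STA_05 sphere from STA_06 and STA_07: z² cancels, leaving linear equations in x and y:
-328.6 x + 30.0 y = -19470.65
-142.6 x + 443.2 y = -60543.42
Solving: x ≈ 48.198, y ≈ -121.098 km (keep extra digits for the depth step; rounded: 48.2, -121.1).
Then from the STA_05 sphere: z² = 99.79² − (x − 129.4)² − (y + 141.5)² with x = 48.198, y = -121.098, so z ≈ 54.296 ≈ 54.3 km.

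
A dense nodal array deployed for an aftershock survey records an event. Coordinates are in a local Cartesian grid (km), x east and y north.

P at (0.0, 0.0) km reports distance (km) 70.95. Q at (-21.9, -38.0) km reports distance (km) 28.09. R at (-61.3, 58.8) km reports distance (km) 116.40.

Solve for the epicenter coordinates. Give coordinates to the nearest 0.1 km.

Circle about each station: x² + y² = 70.95²; (x + 21.9)² + (y + 38.0)² = 28.09²; (x + 61.3)² + (y − 58.8)² = 116.40².
Subtracting the P equation from the Q and R equations removes the quadratic terms:
-43.8 x − 76.0 y = 6168.46
-122.6 x + 117.6 y = -1299.93
Solving the 2×2 system: x ≈ -43.3, y ≈ -56.2 km.

x ≈ -43.3 km, y ≈ -56.2 km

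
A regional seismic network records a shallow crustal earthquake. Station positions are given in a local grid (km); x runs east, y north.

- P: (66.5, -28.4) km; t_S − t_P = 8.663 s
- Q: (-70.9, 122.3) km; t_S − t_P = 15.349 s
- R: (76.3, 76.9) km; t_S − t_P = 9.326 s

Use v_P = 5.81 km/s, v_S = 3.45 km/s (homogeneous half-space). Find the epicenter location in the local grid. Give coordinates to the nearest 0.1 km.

x ≈ 16.2 km, y ≈ 25.3 km

Distance from S−P lag: d = Δt · v_P v_S / (v_P − v_S) = Δt · (5.81·3.45)/(5.81−3.45) ≈ 8.4934·Δt.
So d_P = 73.58, d_Q = 130.37, d_R = 79.21 km.
Circle about each station: (x − 66.5)² + (y + 28.4)² = 73.58²; (x + 70.9)² + (y − 122.3)² = 130.37²; (x − 76.3)² + (y − 76.9)² = 79.21².
Subtracting the P equation from the Q and R equations removes the quadratic terms:
-274.8 x + 301.4 y = 3172.97
19.6 x + 210.6 y = 5646.28
Solving the 2×2 system: x ≈ 16.2, y ≈ 25.3 km.
Check against P (with the unrounded x, y): √((x − 66.5)²+(y + 28.4)²) = 73.58 ≈ 73.58 km. ✓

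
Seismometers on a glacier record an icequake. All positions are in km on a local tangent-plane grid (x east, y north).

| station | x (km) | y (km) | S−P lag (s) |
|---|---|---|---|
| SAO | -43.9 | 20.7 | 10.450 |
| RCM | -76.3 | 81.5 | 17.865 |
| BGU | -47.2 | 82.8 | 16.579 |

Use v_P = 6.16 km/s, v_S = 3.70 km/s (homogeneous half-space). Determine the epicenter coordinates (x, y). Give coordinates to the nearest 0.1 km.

Distance from S−P lag: d = Δt · v_P v_S / (v_P − v_S) = Δt · (6.16·3.70)/(6.16−3.70) ≈ 9.2650·Δt.
So d_SAO = 96.82, d_RCM = 165.52, d_BGU = 153.61 km.
Circle about each station: (x + 43.9)² + (y − 20.7)² = 96.82²; (x + 76.3)² + (y − 81.5)² = 165.52²; (x + 47.2)² + (y − 82.8)² = 153.61².
Subtracting the SAO equation from the RCM and BGU equations removes the quadratic terms:
-64.8 x + 121.6 y = -7914.52
-6.6 x + 124.2 y = -7493.94
Solving the 2×2 system: x ≈ 9.9, y ≈ -59.8 km.
Check against SAO (with the unrounded x, y): √((x + 43.9)²+(y − 20.7)²) = 96.83 ≈ 96.82 km. ✓

9.9 km east, -59.8 km north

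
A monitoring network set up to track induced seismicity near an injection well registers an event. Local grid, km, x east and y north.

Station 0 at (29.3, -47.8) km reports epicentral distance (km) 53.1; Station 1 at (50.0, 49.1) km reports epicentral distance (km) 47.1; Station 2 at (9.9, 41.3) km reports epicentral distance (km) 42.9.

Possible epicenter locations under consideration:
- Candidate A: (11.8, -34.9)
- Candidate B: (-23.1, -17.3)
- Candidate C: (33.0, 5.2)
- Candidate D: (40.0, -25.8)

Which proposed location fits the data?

Candidate C

For each candidate, compare |candidate − station| to the reported distance:
Candidate A: residuals Station 0 31.4, Station 1 45.2, Station 2 33.3 → max 45.2 km
Candidate B: residuals Station 0 7.5, Station 1 51.7, Station 2 24.4 → max 51.7 km
Candidate C: residuals Station 0 0.0, Station 1 0.0, Station 2 0.0 → max 0.0 km
Candidate D: residuals Station 0 28.6, Station 1 28.5, Station 2 30.6 → max 30.6 km
Only Candidate C has all residuals ≈ 0.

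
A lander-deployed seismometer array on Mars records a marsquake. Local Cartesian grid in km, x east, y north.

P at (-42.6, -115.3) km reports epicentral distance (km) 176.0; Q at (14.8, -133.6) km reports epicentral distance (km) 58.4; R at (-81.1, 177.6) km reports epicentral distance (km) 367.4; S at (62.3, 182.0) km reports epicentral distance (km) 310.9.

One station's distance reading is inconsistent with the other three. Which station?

Solve using three stations at a time. Using P, R, S (subtract circle equations pairwise → linear system) gives (x, y) ≈ (133.4, -120.7).
Distances from that point to each station vs reported:
  P: calculated 176.1 vs reported 176.0 → residual 0.1 km
  Q: calculated 119.3 vs reported 58.4 → residual 60.9 km
  R: calculated 367.5 vs reported 367.4 → residual 0.1 km
  S: calculated 311.0 vs reported 310.9 → residual 0.1 km
P, R, S are mutually consistent (residuals ≈ 0); Q is off by 60.9 km.

Q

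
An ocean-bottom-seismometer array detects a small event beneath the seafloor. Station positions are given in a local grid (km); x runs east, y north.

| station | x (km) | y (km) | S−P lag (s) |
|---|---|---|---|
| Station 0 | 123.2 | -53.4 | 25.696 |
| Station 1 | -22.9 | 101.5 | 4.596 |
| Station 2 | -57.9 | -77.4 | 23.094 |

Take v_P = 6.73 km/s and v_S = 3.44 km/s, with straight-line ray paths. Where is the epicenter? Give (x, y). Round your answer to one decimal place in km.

-3.4 km east, 75.7 km north

Distance from S−P lag: d = Δt · v_P v_S / (v_P − v_S) = Δt · (6.73·3.44)/(6.73−3.44) ≈ 7.0368·Δt.
So d_Station 0 = 180.82, d_Station 1 = 32.34, d_Station 2 = 162.51 km.
Circle about each station: (x − 123.2)² + (y + 53.4)² = 180.82²; (x + 22.9)² + (y − 101.5)² = 32.34²; (x + 57.9)² + (y + 77.4)² = 162.51².
Subtracting the Station 0 equation from the Station 1 and Station 2 equations removes the quadratic terms:
-292.2 x + 309.8 y = 24446.86
-362.2 x − 48.0 y = -2400.26
Solving the 2×2 system: x ≈ -3.4, y ≈ 75.7 km.
Check against Station 0 (with the unrounded x, y): √((x − 123.2)²+(y + 53.4)²) = 180.82 ≈ 180.82 km. ✓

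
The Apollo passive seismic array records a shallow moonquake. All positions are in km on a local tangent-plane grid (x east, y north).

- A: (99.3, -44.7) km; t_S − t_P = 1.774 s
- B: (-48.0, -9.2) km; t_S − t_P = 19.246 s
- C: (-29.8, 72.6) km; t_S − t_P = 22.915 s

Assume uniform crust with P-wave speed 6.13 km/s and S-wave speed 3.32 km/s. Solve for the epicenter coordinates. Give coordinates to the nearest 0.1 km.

Distance from S−P lag: d = Δt · v_P v_S / (v_P − v_S) = Δt · (6.13·3.32)/(6.13−3.32) ≈ 7.2426·Δt.
So d_A = 12.85, d_B = 139.39, d_C = 165.96 km.
Circle about each station: (x − 99.3)² + (y + 44.7)² = 12.85²; (x + 48.0)² + (y + 9.2)² = 139.39²; (x + 29.8)² + (y − 72.6)² = 165.96².
Subtracting the A equation from the B and C equations removes the quadratic terms:
-294.6 x + 71.0 y = -28734.39
-258.2 x + 234.6 y = -33077.38
Solving the 2×2 system: x ≈ 86.5, y ≈ -45.8 km.
Check against A (with the unrounded x, y): √((x − 99.3)²+(y + 44.7)²) = 12.85 ≈ 12.85 km. ✓

(86.5, -45.8)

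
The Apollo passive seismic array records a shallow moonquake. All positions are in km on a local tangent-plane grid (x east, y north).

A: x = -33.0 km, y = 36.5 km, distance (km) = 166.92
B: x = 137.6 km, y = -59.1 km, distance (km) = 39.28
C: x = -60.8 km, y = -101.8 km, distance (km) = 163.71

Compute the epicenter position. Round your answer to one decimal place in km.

98.9 km east, -65.8 km north

Circle about each station: (x + 33.0)² + (y − 36.5)² = 166.92²; (x − 137.6)² + (y + 59.1)² = 39.28²; (x + 60.8)² + (y + 101.8)² = 163.71².
Subtracting the A equation from the B and C equations removes the quadratic terms:
341.2 x − 191.2 y = 46324.69
-55.6 x − 276.6 y = 12699.95
Solving the 2×2 system: x ≈ 98.9, y ≈ -65.8 km.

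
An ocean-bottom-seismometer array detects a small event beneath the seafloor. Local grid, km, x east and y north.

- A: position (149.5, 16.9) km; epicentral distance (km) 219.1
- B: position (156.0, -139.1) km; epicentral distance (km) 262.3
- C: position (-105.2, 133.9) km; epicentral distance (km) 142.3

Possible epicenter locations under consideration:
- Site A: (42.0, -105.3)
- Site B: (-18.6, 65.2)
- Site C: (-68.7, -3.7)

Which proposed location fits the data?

Site C

For each candidate, compare |candidate − station| to the reported distance:
Site A: residuals A 56.3, B 143.4, C 138.6 → max 143.4 km
Site B: residuals A 44.2, B 6.4, C 31.8 → max 44.2 km
Site C: residuals A 0.1, B 0.0, C 0.1 → max 0.1 km
Only Site C has all residuals ≈ 0.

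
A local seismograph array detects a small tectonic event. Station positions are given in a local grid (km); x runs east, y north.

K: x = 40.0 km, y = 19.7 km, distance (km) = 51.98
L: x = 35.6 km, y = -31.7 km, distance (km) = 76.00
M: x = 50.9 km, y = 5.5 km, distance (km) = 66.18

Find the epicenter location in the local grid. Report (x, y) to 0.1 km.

(-11.3, 28.1)

Circle about each station: (x − 40.0)² + (y − 19.7)² = 51.98²; (x − 35.6)² + (y + 31.7)² = 76.00²; (x − 50.9)² + (y − 5.5)² = 66.18².
Subtracting the K equation from the L and M equations removes the quadratic terms:
-8.8 x − 102.8 y = -2789.92
21.8 x − 28.4 y = -1044.90
Solving the 2×2 system: x ≈ -11.3, y ≈ 28.1 km.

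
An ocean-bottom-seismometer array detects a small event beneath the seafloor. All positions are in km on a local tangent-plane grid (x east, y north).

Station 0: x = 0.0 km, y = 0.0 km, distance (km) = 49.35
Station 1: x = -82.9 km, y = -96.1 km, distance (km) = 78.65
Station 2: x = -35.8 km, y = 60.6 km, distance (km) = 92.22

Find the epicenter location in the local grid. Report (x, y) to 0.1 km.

x ≈ -37.9 km, y ≈ -31.6 km

Circle about each station: x² + y² = 49.35²; (x + 82.9)² + (y + 96.1)² = 78.65²; (x + 35.8)² + (y − 60.6)² = 92.22².
Subtracting the Station 0 equation from the Station 1 and Station 2 equations removes the quadratic terms:
-165.8 x − 192.2 y = 12357.22
-71.6 x + 121.2 y = -1115.11
Solving the 2×2 system: x ≈ -37.9, y ≈ -31.6 km.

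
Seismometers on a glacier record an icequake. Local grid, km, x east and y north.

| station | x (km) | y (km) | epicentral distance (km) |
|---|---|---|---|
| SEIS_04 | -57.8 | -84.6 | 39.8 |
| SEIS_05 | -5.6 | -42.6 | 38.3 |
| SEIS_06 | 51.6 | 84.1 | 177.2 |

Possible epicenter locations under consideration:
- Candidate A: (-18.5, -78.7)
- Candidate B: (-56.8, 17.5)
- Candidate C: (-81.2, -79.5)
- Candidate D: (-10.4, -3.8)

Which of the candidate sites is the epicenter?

For each candidate, compare |candidate − station| to the reported distance:
Candidate A: residuals SEIS_04 0.1, SEIS_05 0.0, SEIS_06 0.1 → max 0.1 km
Candidate B: residuals SEIS_04 62.3, SEIS_05 40.7, SEIS_06 50.0 → max 62.3 km
Candidate C: residuals SEIS_04 15.9, SEIS_05 45.8, SEIS_06 33.5 → max 45.8 km
Candidate D: residuals SEIS_04 53.9, SEIS_05 0.8, SEIS_06 69.6 → max 69.6 km
Only Candidate A has all residuals ≈ 0.

Candidate A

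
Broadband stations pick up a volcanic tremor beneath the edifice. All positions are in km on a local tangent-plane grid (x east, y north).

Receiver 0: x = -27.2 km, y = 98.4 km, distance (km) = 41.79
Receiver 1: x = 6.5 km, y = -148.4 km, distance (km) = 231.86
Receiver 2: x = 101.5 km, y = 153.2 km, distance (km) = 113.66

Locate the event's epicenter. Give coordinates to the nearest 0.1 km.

Circle about each station: (x + 27.2)² + (y − 98.4)² = 41.79²; (x − 6.5)² + (y + 148.4)² = 231.86²; (x − 101.5)² + (y − 153.2)² = 113.66².
Subtracting the Receiver 0 equation from the Receiver 1 and Receiver 2 equations removes the quadratic terms:
67.4 x − 493.6 y = -40370.25
257.4 x + 109.6 y = 12177.90
Solving the 2×2 system: x ≈ 11.8, y ≈ 83.4 km.

x ≈ 11.8 km, y ≈ 83.4 km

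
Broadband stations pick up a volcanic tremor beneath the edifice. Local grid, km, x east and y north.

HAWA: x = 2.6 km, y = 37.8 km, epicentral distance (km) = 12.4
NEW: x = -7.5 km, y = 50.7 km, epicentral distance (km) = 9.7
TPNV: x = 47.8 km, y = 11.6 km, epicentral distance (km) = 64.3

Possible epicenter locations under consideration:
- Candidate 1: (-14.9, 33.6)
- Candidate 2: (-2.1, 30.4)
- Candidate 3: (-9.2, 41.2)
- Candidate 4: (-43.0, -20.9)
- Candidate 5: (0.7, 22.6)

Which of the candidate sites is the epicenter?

For each candidate, compare |candidate − station| to the reported distance:
Candidate 1: residuals HAWA 5.6, NEW 8.9, TPNV 2.1 → max 8.9 km
Candidate 2: residuals HAWA 3.6, NEW 11.3, TPNV 11.0 → max 11.3 km
Candidate 3: residuals HAWA 0.1, NEW 0.0, TPNV 0.1 → max 0.1 km
Candidate 4: residuals HAWA 61.9, NEW 70.2, TPNV 32.1 → max 70.2 km
Candidate 5: residuals HAWA 2.9, NEW 19.6, TPNV 15.9 → max 19.6 km
Only Candidate 3 has all residuals ≈ 0.

Candidate 3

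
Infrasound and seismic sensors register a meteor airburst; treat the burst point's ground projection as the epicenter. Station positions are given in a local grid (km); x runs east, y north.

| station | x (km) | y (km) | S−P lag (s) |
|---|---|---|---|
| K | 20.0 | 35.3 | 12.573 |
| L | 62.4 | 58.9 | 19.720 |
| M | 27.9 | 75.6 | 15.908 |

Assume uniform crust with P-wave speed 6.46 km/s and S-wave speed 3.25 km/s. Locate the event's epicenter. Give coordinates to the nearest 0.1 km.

x ≈ -61.1 km, y ≈ 21.7 km

Distance from S−P lag: d = Δt · v_P v_S / (v_P − v_S) = Δt · (6.46·3.25)/(6.46−3.25) ≈ 6.5405·Δt.
So d_K = 82.23, d_L = 128.98, d_M = 104.05 km.
Circle about each station: (x − 20.0)² + (y − 35.3)² = 82.23²; (x − 62.4)² + (y − 58.9)² = 128.98²; (x − 27.9)² + (y − 75.6)² = 104.05².
Subtracting pairs of circle equations eliminates x²+y² and gives linear equations (the radical axes):
84.8 x + 47.2 y = -4157.19
15.8 x + 80.6 y = 783.05
Solving the 2×2 system: x ≈ -61.1, y ≈ 21.7 km.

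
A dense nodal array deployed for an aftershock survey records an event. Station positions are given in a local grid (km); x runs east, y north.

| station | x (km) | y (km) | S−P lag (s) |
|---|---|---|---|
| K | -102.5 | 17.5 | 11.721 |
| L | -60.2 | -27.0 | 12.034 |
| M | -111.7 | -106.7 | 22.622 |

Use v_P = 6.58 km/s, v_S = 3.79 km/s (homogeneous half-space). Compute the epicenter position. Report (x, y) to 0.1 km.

Distance from S−P lag: d = Δt · v_P v_S / (v_P − v_S) = Δt · (6.58·3.79)/(6.58−3.79) ≈ 8.9384·Δt.
So d_K = 104.77, d_L = 107.56, d_M = 202.21 km.
Circle about each station: (x + 102.5)² + (y − 17.5)² = 104.77²; (x + 60.2)² + (y + 27.0)² = 107.56²; (x + 111.7)² + (y + 106.7)² = 202.21².
Subtracting pairs of circle equations eliminates x²+y² and gives linear equations (the radical axes):
84.6 x − 89.0 y = -7051.86
-18.4 x − 248.4 y = -16862.85
Solving the 2×2 system: x ≈ -11.1, y ≈ 68.7 km.
Check against K (with the unrounded x, y): √((x + 102.5)²+(y − 17.5)²) = 104.79 ≈ 104.77 km. ✓

x ≈ -11.1 km, y ≈ 68.7 km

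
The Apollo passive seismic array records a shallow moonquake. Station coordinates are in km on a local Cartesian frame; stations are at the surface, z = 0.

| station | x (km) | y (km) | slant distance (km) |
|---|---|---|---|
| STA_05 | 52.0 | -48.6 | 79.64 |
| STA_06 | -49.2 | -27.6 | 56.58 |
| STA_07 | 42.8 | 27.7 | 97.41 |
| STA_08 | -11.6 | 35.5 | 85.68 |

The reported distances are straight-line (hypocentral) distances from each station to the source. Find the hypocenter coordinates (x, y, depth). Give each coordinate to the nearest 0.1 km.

(-14.2, -38.5, 43.1)

Each station gives a sphere (x−x_i)² + (y−y_i)² + z² = d_i² (stations at z=0).
Subtracting the STA_05 sphere from STA_06 and STA_07: z² cancels, leaving linear equations in x and y:
-202.4 x + 42.0 y = 1257.67
-18.4 x + 152.6 y = -5613.01
Solving: x ≈ -14.202, y ≈ -38.495 km (keep extra digits for the depth step; rounded: -14.2, -38.5).
Then from the STA_05 sphere: z² = 79.64² − (x − 52.0)² − (y + 48.6)² with x = -14.202, y = -38.495, so z ≈ 43.101 ≈ 43.1 km.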